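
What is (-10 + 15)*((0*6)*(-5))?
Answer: 0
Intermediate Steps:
(-10 + 15)*((0*6)*(-5)) = 5*(0*(-5)) = 5*0 = 0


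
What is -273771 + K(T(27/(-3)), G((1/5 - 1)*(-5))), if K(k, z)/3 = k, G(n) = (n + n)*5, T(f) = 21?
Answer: -273708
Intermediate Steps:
G(n) = 10*n (G(n) = (2*n)*5 = 10*n)
K(k, z) = 3*k
-273771 + K(T(27/(-3)), G((1/5 - 1)*(-5))) = -273771 + 3*21 = -273771 + 63 = -273708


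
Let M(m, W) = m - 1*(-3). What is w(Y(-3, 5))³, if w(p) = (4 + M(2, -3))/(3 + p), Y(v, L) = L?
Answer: 729/512 ≈ 1.4238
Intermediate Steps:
M(m, W) = 3 + m (M(m, W) = m + 3 = 3 + m)
w(p) = 9/(3 + p) (w(p) = (4 + (3 + 2))/(3 + p) = (4 + 5)/(3 + p) = 9/(3 + p))
w(Y(-3, 5))³ = (9/(3 + 5))³ = (9/8)³ = 729/512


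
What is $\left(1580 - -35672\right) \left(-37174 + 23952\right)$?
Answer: $-492545944$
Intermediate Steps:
$\left(1580 - -35672\right) \left(-37174 + 23952\right) = \left(1580 + 35672\right) \left(-13222\right) = 37252 \left(-13222\right) = -492545944$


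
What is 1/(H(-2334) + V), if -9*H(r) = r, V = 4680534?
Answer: 3/14042380 ≈ 2.1364e-7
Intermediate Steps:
H(r) = -r/9
1/(H(-2334) + V) = 1/(-⅑*(-2334) + 4680534) = 1/(778/3 + 4680534) = 1/(14042380/3) = 3/14042380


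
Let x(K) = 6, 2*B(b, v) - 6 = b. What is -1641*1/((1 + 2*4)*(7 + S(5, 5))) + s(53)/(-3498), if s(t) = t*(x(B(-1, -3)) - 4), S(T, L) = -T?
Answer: -6019/66 ≈ -91.197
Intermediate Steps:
B(b, v) = 3 + b/2
s(t) = 2*t (s(t) = t*(6 - 4) = t*2 = 2*t)
-1641*1/((1 + 2*4)*(7 + S(5, 5))) + s(53)/(-3498) = -1641*1/((1 + 2*4)*(7 - 1*5)) + (2*53)/(-3498) = -1641*1/((1 + 8)*(7 - 5)) + 106*(-1/3498) = -1641/(9*2) - 1/33 = -1641/18 - 1/33 = -1641*1/18 - 1/33 = -547/6 - 1/33 = -6019/66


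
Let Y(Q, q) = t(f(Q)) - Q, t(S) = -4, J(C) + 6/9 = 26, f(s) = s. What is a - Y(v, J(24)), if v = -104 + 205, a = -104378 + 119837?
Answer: 15564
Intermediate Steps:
J(C) = 76/3 (J(C) = -⅔ + 26 = 76/3)
a = 15459
v = 101
Y(Q, q) = -4 - Q
a - Y(v, J(24)) = 15459 - (-4 - 1*101) = 15459 - (-4 - 101) = 15459 - 1*(-105) = 15459 + 105 = 15564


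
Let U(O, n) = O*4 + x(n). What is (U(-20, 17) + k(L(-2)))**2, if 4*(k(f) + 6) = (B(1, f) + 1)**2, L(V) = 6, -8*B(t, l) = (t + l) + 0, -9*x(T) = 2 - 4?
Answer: 39054850129/5308416 ≈ 7357.2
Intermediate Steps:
x(T) = 2/9 (x(T) = -(2 - 4)/9 = -1/9*(-2) = 2/9)
B(t, l) = -l/8 - t/8 (B(t, l) = -((t + l) + 0)/8 = -((l + t) + 0)/8 = -(l + t)/8 = -l/8 - t/8)
U(O, n) = 2/9 + 4*O (U(O, n) = O*4 + 2/9 = 4*O + 2/9 = 2/9 + 4*O)
k(f) = -6 + (7/8 - f/8)**2/4 (k(f) = -6 + ((-f/8 - 1/8*1) + 1)**2/4 = -6 + ((-f/8 - 1/8) + 1)**2/4 = -6 + ((-1/8 - f/8) + 1)**2/4 = -6 + (7/8 - f/8)**2/4)
(U(-20, 17) + k(L(-2)))**2 = ((2/9 + 4*(-20)) + (-6 + (-7 + 6)**2/256))**2 = ((2/9 - 80) + (-6 + (1/256)*(-1)**2))**2 = (-718/9 + (-6 + (1/256)*1))**2 = (-718/9 + (-6 + 1/256))**2 = (-718/9 - 1535/256)**2 = (-197623/2304)**2 = 39054850129/5308416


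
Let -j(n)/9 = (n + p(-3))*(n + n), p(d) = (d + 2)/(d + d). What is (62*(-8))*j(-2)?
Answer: 32736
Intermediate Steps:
p(d) = (2 + d)/(2*d) (p(d) = (2 + d)/((2*d)) = (2 + d)*(1/(2*d)) = (2 + d)/(2*d))
j(n) = -18*n*(⅙ + n) (j(n) = -9*(n + (½)*(2 - 3)/(-3))*(n + n) = -9*(n + (½)*(-⅓)*(-1))*2*n = -9*(n + ⅙)*2*n = -9*(⅙ + n)*2*n = -18*n*(⅙ + n))
(62*(-8))*j(-2) = (62*(-8))*(-3*(-2)*(1 + 6*(-2))) = -(-1488)*(-2)*(1 - 12) = -(-1488)*(-2)*(-11) = -496*(-66) = 32736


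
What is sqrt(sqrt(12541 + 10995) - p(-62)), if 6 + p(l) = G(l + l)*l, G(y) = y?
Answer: sqrt(-7682 + 4*sqrt(1471)) ≈ 86.767*I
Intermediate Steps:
p(l) = -6 + 2*l**2 (p(l) = -6 + (l + l)*l = -6 + (2*l)*l = -6 + 2*l**2)
sqrt(sqrt(12541 + 10995) - p(-62)) = sqrt(sqrt(12541 + 10995) - (-6 + 2*(-62)**2)) = sqrt(sqrt(23536) - (-6 + 2*3844)) = sqrt(4*sqrt(1471) - (-6 + 7688)) = sqrt(4*sqrt(1471) - 1*7682) = sqrt(4*sqrt(1471) - 7682) = sqrt(-7682 + 4*sqrt(1471))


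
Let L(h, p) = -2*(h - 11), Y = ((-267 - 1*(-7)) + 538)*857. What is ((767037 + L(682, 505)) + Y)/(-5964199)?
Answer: -1003941/5964199 ≈ -0.16833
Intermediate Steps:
Y = 238246 (Y = ((-267 + 7) + 538)*857 = (-260 + 538)*857 = 278*857 = 238246)
L(h, p) = 22 - 2*h (L(h, p) = -2*(-11 + h) = 22 - 2*h)
((767037 + L(682, 505)) + Y)/(-5964199) = ((767037 + (22 - 2*682)) + 238246)/(-5964199) = ((767037 + (22 - 1364)) + 238246)*(-1/5964199) = ((767037 - 1342) + 238246)*(-1/5964199) = (765695 + 238246)*(-1/5964199) = 1003941*(-1/5964199) = -1003941/5964199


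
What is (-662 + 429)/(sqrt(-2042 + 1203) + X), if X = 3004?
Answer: -699932/9024855 + 233*I*sqrt(839)/9024855 ≈ -0.077556 + 0.00074782*I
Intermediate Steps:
(-662 + 429)/(sqrt(-2042 + 1203) + X) = (-662 + 429)/(sqrt(-2042 + 1203) + 3004) = -233/(sqrt(-839) + 3004) = -233/(I*sqrt(839) + 3004) = -233/(3004 + I*sqrt(839))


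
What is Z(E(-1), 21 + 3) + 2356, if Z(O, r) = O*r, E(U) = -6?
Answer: 2212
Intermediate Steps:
Z(E(-1), 21 + 3) + 2356 = -6*(21 + 3) + 2356 = -6*24 + 2356 = -144 + 2356 = 2212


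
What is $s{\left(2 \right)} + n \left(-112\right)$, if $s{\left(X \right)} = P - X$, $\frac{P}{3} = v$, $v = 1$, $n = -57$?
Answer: $6385$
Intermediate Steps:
$P = 3$ ($P = 3 \cdot 1 = 3$)
$s{\left(X \right)} = 3 - X$
$s{\left(2 \right)} + n \left(-112\right) = \left(3 - 2\right) - -6384 = \left(3 - 2\right) + 6384 = 1 + 6384 = 6385$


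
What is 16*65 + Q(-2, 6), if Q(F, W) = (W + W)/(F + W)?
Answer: 1043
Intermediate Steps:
Q(F, W) = 2*W/(F + W) (Q(F, W) = (2*W)/(F + W) = 2*W/(F + W))
16*65 + Q(-2, 6) = 16*65 + 2*6/(-2 + 6) = 1040 + 2*6/4 = 1040 + 2*6*(¼) = 1040 + 3 = 1043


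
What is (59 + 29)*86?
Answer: 7568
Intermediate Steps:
(59 + 29)*86 = 88*86 = 7568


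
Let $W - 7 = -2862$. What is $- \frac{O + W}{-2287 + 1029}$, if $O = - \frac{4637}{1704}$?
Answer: $- \frac{4869557}{2143632} \approx -2.2716$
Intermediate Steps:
$W = -2855$ ($W = 7 - 2862 = -2855$)
$O = - \frac{4637}{1704}$ ($O = \left(-4637\right) \frac{1}{1704} = - \frac{4637}{1704} \approx -2.7212$)
$- \frac{O + W}{-2287 + 1029} = - \frac{- \frac{4637}{1704} - 2855}{-2287 + 1029} = - \frac{-4869557}{1704 \left(-1258\right)} = - \frac{\left(-4869557\right) \left(-1\right)}{1704 \cdot 1258} = \left(-1\right) \frac{4869557}{2143632} = - \frac{4869557}{2143632}$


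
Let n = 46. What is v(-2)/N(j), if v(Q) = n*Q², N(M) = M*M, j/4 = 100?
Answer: 23/20000 ≈ 0.0011500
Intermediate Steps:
j = 400 (j = 4*100 = 400)
N(M) = M²
v(Q) = 46*Q²
v(-2)/N(j) = (46*(-2)²)/(400²) = (46*4)/160000 = 184*(1/160000) = 23/20000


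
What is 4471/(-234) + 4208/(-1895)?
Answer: -9457217/443430 ≈ -21.327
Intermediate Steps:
4471/(-234) + 4208/(-1895) = 4471*(-1/234) + 4208*(-1/1895) = -4471/234 - 4208/1895 = -9457217/443430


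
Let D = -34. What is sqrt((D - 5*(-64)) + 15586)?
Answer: 16*sqrt(62) ≈ 125.98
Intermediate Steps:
sqrt((D - 5*(-64)) + 15586) = sqrt((-34 - 5*(-64)) + 15586) = sqrt((-34 + 320) + 15586) = sqrt(286 + 15586) = sqrt(15872) = 16*sqrt(62)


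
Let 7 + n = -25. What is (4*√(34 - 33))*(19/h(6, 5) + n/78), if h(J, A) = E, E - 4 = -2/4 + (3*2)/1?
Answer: 248/39 ≈ 6.3590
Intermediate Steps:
n = -32 (n = -7 - 25 = -32)
E = 19/2 (E = 4 + (-2/4 + (3*2)/1) = 4 + (-2*¼ + 6*1) = 4 + (-½ + 6) = 4 + 11/2 = 19/2 ≈ 9.5000)
h(J, A) = 19/2
(4*√(34 - 33))*(19/h(6, 5) + n/78) = (4*√(34 - 33))*(19/(19/2) - 32/78) = (4*√1)*(19*(2/19) - 32*1/78) = (4*1)*(2 - 16/39) = 4*(62/39) = 248/39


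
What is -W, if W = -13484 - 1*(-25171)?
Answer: -11687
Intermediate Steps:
W = 11687 (W = -13484 + 25171 = 11687)
-W = -1*11687 = -11687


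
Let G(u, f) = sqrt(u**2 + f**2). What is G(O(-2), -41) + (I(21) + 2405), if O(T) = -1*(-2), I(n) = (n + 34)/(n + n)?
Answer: 101065/42 + sqrt(1685) ≈ 2447.4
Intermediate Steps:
I(n) = (34 + n)/(2*n) (I(n) = (34 + n)/((2*n)) = (34 + n)*(1/(2*n)) = (34 + n)/(2*n))
O(T) = 2
G(u, f) = sqrt(f**2 + u**2)
G(O(-2), -41) + (I(21) + 2405) = sqrt((-41)**2 + 2**2) + ((1/2)*(34 + 21)/21 + 2405) = sqrt(1681 + 4) + ((1/2)*(1/21)*55 + 2405) = sqrt(1685) + (55/42 + 2405) = sqrt(1685) + 101065/42 = 101065/42 + sqrt(1685)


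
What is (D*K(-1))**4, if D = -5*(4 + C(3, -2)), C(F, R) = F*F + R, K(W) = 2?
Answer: 146410000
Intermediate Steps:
C(F, R) = R + F**2 (C(F, R) = F**2 + R = R + F**2)
D = -55 (D = -5*(4 + (-2 + 3**2)) = -5*(4 + (-2 + 9)) = -5*(4 + 7) = -5*11 = -55)
(D*K(-1))**4 = (-55*2)**4 = (-110)**4 = 146410000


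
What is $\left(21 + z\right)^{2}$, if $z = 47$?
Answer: $4624$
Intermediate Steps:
$\left(21 + z\right)^{2} = \left(21 + 47\right)^{2} = 68^{2} = 4624$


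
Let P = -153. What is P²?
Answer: 23409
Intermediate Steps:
P² = (-153)² = 23409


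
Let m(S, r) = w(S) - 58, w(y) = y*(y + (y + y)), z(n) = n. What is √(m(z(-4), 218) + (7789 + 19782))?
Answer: √27561 ≈ 166.02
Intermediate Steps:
w(y) = 3*y² (w(y) = y*(y + 2*y) = y*(3*y) = 3*y²)
m(S, r) = -58 + 3*S² (m(S, r) = 3*S² - 58 = -58 + 3*S²)
√(m(z(-4), 218) + (7789 + 19782)) = √((-58 + 3*(-4)²) + (7789 + 19782)) = √((-58 + 3*16) + 27571) = √((-58 + 48) + 27571) = √(-10 + 27571) = √27561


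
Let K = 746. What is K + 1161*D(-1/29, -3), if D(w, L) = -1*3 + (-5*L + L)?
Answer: 11195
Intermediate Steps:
D(w, L) = -3 - 4*L
K + 1161*D(-1/29, -3) = 746 + 1161*(-3 - 4*(-3)) = 746 + 1161*(-3 + 12) = 746 + 1161*9 = 746 + 10449 = 11195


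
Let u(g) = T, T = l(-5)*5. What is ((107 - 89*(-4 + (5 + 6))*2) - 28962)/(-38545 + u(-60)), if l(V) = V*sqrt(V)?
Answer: 232048609/297144030 - 30101*I*sqrt(5)/59428806 ≈ 0.78093 - 0.0011326*I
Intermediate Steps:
l(V) = V**(3/2)
T = -25*I*sqrt(5) (T = (-5)**(3/2)*5 = -5*I*sqrt(5)*5 = -25*I*sqrt(5) ≈ -55.902*I)
u(g) = -25*I*sqrt(5)
((107 - 89*(-4 + (5 + 6))*2) - 28962)/(-38545 + u(-60)) = ((107 - 89*(-4 + (5 + 6))*2) - 28962)/(-38545 - 25*I*sqrt(5)) = ((107 - 89*(-4 + 11)*2) - 28962)/(-38545 - 25*I*sqrt(5)) = ((107 - 623*2) - 28962)/(-38545 - 25*I*sqrt(5)) = ((107 - 89*14) - 28962)/(-38545 - 25*I*sqrt(5)) = ((107 - 1246) - 28962)/(-38545 - 25*I*sqrt(5)) = (-1139 - 28962)/(-38545 - 25*I*sqrt(5)) = -30101/(-38545 - 25*I*sqrt(5))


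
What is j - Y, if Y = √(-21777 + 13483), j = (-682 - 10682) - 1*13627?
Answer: -24991 - I*√8294 ≈ -24991.0 - 91.071*I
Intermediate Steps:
j = -24991 (j = -11364 - 13627 = -24991)
Y = I*√8294 (Y = √(-8294) = I*√8294 ≈ 91.071*I)
j - Y = -24991 - I*√8294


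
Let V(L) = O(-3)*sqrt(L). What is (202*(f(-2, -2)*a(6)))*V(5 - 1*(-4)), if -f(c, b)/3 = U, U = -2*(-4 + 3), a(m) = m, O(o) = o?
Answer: 65448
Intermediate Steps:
U = 2 (U = -2*(-1) = 2)
f(c, b) = -6 (f(c, b) = -3*2 = -6)
V(L) = -3*sqrt(L)
(202*(f(-2, -2)*a(6)))*V(5 - 1*(-4)) = (202*(-6*6))*(-3*sqrt(5 - 1*(-4))) = (202*(-36))*(-3*sqrt(5 + 4)) = -(-21816)*sqrt(9) = -(-21816)*3 = -7272*(-9) = 65448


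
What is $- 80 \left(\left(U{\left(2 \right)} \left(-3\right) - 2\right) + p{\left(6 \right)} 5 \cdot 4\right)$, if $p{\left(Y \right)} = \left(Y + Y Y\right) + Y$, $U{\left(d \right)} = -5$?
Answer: $-77840$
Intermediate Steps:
$p{\left(Y \right)} = Y^{2} + 2 Y$ ($p{\left(Y \right)} = \left(Y + Y^{2}\right) + Y = Y^{2} + 2 Y$)
$- 80 \left(\left(U{\left(2 \right)} \left(-3\right) - 2\right) + p{\left(6 \right)} 5 \cdot 4\right) = - 80 \left(\left(\left(-5\right) \left(-3\right) - 2\right) + 6 \left(2 + 6\right) 5 \cdot 4\right) = - 80 \left(\left(15 - 2\right) + 6 \cdot 8 \cdot 5 \cdot 4\right) = - 80 \left(13 + 48 \cdot 5 \cdot 4\right) = - 80 \left(13 + 240 \cdot 4\right) = - 80 \left(13 + 960\right) = \left(-80\right) 973 = -77840$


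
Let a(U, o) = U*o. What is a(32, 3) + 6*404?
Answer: 2520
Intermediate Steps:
a(32, 3) + 6*404 = 32*3 + 6*404 = 96 + 2424 = 2520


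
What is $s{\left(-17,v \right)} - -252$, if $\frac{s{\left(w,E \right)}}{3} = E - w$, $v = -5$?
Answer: $288$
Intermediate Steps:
$s{\left(w,E \right)} = - 3 w + 3 E$ ($s{\left(w,E \right)} = 3 \left(E - w\right) = - 3 w + 3 E$)
$s{\left(-17,v \right)} - -252 = \left(\left(-3\right) \left(-17\right) + 3 \left(-5\right)\right) - -252 = \left(51 - 15\right) + 252 = 36 + 252 = 288$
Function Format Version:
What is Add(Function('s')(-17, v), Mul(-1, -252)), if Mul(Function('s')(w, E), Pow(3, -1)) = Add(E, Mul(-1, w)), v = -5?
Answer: 288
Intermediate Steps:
Function('s')(w, E) = Add(Mul(-3, w), Mul(3, E)) (Function('s')(w, E) = Mul(3, Add(E, Mul(-1, w))) = Add(Mul(-3, w), Mul(3, E)))
Add(Function('s')(-17, v), Mul(-1, -252)) = Add(Add(Mul(-3, -17), Mul(3, -5)), Mul(-1, -252)) = Add(Add(51, -15), 252) = Add(36, 252) = 288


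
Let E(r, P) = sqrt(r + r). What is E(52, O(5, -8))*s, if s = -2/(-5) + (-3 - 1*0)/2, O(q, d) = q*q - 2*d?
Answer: -11*sqrt(26)/5 ≈ -11.218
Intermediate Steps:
O(q, d) = q**2 - 2*d
s = -11/10 (s = -2*(-1/5) + (-3 + 0)*(1/2) = 2/5 - 3*1/2 = 2/5 - 3/2 = -11/10 ≈ -1.1000)
E(r, P) = sqrt(2)*sqrt(r) (E(r, P) = sqrt(2*r) = sqrt(2)*sqrt(r))
E(52, O(5, -8))*s = (sqrt(2)*sqrt(52))*(-11/10) = (sqrt(2)*(2*sqrt(13)))*(-11/10) = (2*sqrt(26))*(-11/10) = -11*sqrt(26)/5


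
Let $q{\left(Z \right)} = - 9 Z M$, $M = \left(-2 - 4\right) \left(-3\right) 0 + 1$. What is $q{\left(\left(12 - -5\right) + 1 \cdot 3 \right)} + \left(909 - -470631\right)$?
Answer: $471360$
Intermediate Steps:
$M = 1$ ($M = \left(-6\right) \left(-3\right) 0 + 1 = 18 \cdot 0 + 1 = 0 + 1 = 1$)
$q{\left(Z \right)} = - 9 Z$ ($q{\left(Z \right)} = - 9 Z 1 = - 9 Z$)
$q{\left(\left(12 - -5\right) + 1 \cdot 3 \right)} + \left(909 - -470631\right) = - 9 \left(\left(12 - -5\right) + 1 \cdot 3\right) + \left(909 - -470631\right) = - 9 \left(\left(12 + 5\right) + 3\right) + \left(909 + 470631\right) = - 9 \left(17 + 3\right) + 471540 = \left(-9\right) 20 + 471540 = -180 + 471540 = 471360$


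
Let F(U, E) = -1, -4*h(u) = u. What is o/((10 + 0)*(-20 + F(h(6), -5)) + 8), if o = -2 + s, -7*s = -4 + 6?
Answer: 8/707 ≈ 0.011315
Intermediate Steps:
h(u) = -u/4
s = -2/7 (s = -(-4 + 6)/7 = -⅐*2 = -2/7 ≈ -0.28571)
o = -16/7 (o = -2 - 2/7 = -16/7 ≈ -2.2857)
o/((10 + 0)*(-20 + F(h(6), -5)) + 8) = -16/(7*((10 + 0)*(-20 - 1) + 8)) = -16/(7*(10*(-21) + 8)) = -16/(7*(-210 + 8)) = -16/7/(-202) = -16/7*(-1/202) = 8/707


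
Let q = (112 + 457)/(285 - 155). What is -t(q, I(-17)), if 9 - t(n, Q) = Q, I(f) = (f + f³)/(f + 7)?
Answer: 484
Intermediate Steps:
I(f) = (f + f³)/(7 + f)
q = 569/130 ≈ 4.3769
t(n, Q) = 9 - Q
-t(q, I(-17)) = -(9 - (-17 + (-17)³)/(7 - 17)) = -(9 - (-17 - 4913)/(-10)) = -(9 - (-1)*(-4930)/10) = -(9 - 1*493) = -(9 - 493) = -1*(-484) = 484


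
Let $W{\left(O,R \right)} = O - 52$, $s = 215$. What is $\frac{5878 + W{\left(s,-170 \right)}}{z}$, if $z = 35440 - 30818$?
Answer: $\frac{6041}{4622} \approx 1.307$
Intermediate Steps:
$W{\left(O,R \right)} = -52 + O$
$z = 4622$
$\frac{5878 + W{\left(s,-170 \right)}}{z} = \frac{5878 + \left(-52 + 215\right)}{4622} = \left(5878 + 163\right) \frac{1}{4622} = 6041 \cdot \frac{1}{4622} = \frac{6041}{4622}$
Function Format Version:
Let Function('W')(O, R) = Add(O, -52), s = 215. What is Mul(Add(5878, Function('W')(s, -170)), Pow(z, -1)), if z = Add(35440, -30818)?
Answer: Rational(6041, 4622) ≈ 1.3070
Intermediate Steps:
Function('W')(O, R) = Add(-52, O)
z = 4622
Mul(Add(5878, Function('W')(s, -170)), Pow(z, -1)) = Mul(Add(5878, Add(-52, 215)), Pow(4622, -1)) = Mul(Add(5878, 163), Rational(1, 4622)) = Mul(6041, Rational(1, 4622)) = Rational(6041, 4622)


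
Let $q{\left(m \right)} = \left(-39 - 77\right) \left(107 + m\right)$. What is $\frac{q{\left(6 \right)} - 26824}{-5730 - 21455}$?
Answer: $\frac{39932}{27185} \approx 1.4689$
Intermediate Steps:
$q{\left(m \right)} = -12412 - 116 m$ ($q{\left(m \right)} = - 116 \left(107 + m\right) = -12412 - 116 m$)
$\frac{q{\left(6 \right)} - 26824}{-5730 - 21455} = \frac{\left(-12412 - 696\right) - 26824}{-5730 - 21455} = \frac{\left(-12412 - 696\right) - 26824}{-27185} = \left(-13108 - 26824\right) \left(- \frac{1}{27185}\right) = \left(-39932\right) \left(- \frac{1}{27185}\right) = \frac{39932}{27185}$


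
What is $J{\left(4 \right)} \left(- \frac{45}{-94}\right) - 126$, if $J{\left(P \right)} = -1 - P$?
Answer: $- \frac{12069}{94} \approx -128.39$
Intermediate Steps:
$J{\left(4 \right)} \left(- \frac{45}{-94}\right) - 126 = \left(-1 - 4\right) \left(- \frac{45}{-94}\right) - 126 = \left(-1 - 4\right) \left(\left(-45\right) \left(- \frac{1}{94}\right)\right) - 126 = \left(-5\right) \frac{45}{94} - 126 = - \frac{225}{94} - 126 = - \frac{12069}{94}$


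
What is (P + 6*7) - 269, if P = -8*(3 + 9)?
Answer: -323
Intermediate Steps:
P = -96 (P = -8*12 = -96)
(P + 6*7) - 269 = (-96 + 6*7) - 269 = (-96 + 42) - 269 = -54 - 269 = -323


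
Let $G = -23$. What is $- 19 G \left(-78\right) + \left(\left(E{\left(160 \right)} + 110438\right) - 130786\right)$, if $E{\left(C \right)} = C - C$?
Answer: $-54434$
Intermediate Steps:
$E{\left(C \right)} = 0$
$- 19 G \left(-78\right) + \left(\left(E{\left(160 \right)} + 110438\right) - 130786\right) = \left(-19\right) \left(-23\right) \left(-78\right) + \left(\left(0 + 110438\right) - 130786\right) = 437 \left(-78\right) + \left(110438 - 130786\right) = -34086 - 20348 = -54434$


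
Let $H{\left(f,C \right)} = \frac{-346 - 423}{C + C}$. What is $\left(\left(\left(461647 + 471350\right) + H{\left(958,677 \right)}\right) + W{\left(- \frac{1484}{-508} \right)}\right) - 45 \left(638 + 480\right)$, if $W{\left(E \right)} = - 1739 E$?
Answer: $\frac{150911434657}{171958} \approx 8.7761 \cdot 10^{5}$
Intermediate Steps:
$H{\left(f,C \right)} = - \frac{769}{2 C}$
$\left(\left(\left(461647 + 471350\right) + H{\left(958,677 \right)}\right) + W{\left(- \frac{1484}{-508} \right)}\right) - 45 \left(638 + 480\right) = \left(\left(\left(461647 + 471350\right) - \frac{769}{2 \cdot 677}\right) - 1739 \left(- \frac{1484}{-508}\right)\right) - 45 \left(638 + 480\right) = \left(\left(932997 - \frac{769}{1354}\right) - 1739 \left(\left(-1484\right) \left(- \frac{1}{508}\right)\right)\right) - 50310 = \left(\left(932997 - \frac{769}{1354}\right) - \frac{645169}{127}\right) - 50310 = \left(\frac{1263277169}{1354} - \frac{645169}{127}\right) - 50310 = \frac{159562641637}{171958} - 50310 = \frac{150911434657}{171958}$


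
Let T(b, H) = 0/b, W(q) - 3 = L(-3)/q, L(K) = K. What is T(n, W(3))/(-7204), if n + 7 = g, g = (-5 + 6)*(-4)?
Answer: 0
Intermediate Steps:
W(q) = 3 - 3/q
g = -4 (g = 1*(-4) = -4)
n = -11 (n = -7 - 4 = -11)
T(b, H) = 0
T(n, W(3))/(-7204) = 0/(-7204) = 0*(-1/7204) = 0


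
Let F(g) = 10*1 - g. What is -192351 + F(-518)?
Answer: -191823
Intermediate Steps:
F(g) = 10 - g
-192351 + F(-518) = -192351 + (10 - 1*(-518)) = -192351 + (10 + 518) = -192351 + 528 = -191823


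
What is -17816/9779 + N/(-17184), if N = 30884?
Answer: -152041195/42010584 ≈ -3.6191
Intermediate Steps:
-17816/9779 + N/(-17184) = -17816/9779 + 30884/(-17184) = -17816*1/9779 + 30884*(-1/17184) = -17816/9779 - 7721/4296 = -152041195/42010584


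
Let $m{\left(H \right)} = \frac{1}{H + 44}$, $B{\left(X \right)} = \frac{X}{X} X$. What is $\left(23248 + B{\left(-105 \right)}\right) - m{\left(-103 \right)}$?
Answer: $\frac{1365438}{59} \approx 23143.0$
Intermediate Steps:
$B{\left(X \right)} = X$ ($B{\left(X \right)} = 1 X = X$)
$m{\left(H \right)} = \frac{1}{44 + H}$
$\left(23248 + B{\left(-105 \right)}\right) - m{\left(-103 \right)} = \left(23248 - 105\right) - \frac{1}{44 - 103} = 23143 - \frac{1}{-59} = 23143 - - \frac{1}{59} = 23143 + \frac{1}{59} = \frac{1365438}{59}$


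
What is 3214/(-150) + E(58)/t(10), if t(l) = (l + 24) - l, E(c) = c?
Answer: -1901/100 ≈ -19.010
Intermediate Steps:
t(l) = 24 (t(l) = (24 + l) - l = 24)
3214/(-150) + E(58)/t(10) = 3214/(-150) + 58/24 = 3214*(-1/150) + 58*(1/24) = -1607/75 + 29/12 = -1901/100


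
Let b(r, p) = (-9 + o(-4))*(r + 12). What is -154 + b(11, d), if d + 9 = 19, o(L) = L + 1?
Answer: -430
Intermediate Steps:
o(L) = 1 + L
d = 10 (d = -9 + 19 = 10)
b(r, p) = -144 - 12*r (b(r, p) = (-9 + (1 - 4))*(r + 12) = (-9 - 3)*(12 + r) = -12*(12 + r) = -144 - 12*r)
-154 + b(11, d) = -154 + (-144 - 12*11) = -154 + (-144 - 132) = -154 - 276 = -430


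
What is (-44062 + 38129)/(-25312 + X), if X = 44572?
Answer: -5933/19260 ≈ -0.30805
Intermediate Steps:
(-44062 + 38129)/(-25312 + X) = (-44062 + 38129)/(-25312 + 44572) = -5933/19260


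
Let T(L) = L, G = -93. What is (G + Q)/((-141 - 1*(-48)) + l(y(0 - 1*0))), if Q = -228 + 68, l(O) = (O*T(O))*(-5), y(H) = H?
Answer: 253/93 ≈ 2.7204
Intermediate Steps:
l(O) = -5*O**2 (l(O) = (O*O)*(-5) = O**2*(-5) = -5*O**2)
Q = -160
(G + Q)/((-141 - 1*(-48)) + l(y(0 - 1*0))) = (-93 - 160)/((-141 - 1*(-48)) - 5*(0 - 1*0)**2) = -253/((-141 + 48) - 5*(0 + 0)**2) = -253/(-93 - 5*0**2) = -253/(-93 - 5*0) = -253/(-93 + 0) = -253/(-93) = -253*(-1/93) = 253/93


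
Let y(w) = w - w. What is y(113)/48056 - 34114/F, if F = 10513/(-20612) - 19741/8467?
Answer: 5953636821656/495915063 ≈ 12005.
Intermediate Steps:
y(w) = 0
F = -495915063/174521804 (F = 10513*(-1/20612) - 19741*1/8467 = -10513/20612 - 19741/8467 = -495915063/174521804 ≈ -2.8416)
y(113)/48056 - 34114/F = 0/48056 - 34114/(-495915063/174521804) = 0*(1/48056) - 34114*(-174521804/495915063) = 0 + 5953636821656/495915063 = 5953636821656/495915063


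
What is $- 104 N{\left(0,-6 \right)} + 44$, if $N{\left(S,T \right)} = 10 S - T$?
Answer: $-580$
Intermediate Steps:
$N{\left(S,T \right)} = - T + 10 S$
$- 104 N{\left(0,-6 \right)} + 44 = - 104 \left(\left(-1\right) \left(-6\right) + 10 \cdot 0\right) + 44 = - 104 \left(6 + 0\right) + 44 = \left(-104\right) 6 + 44 = -624 + 44 = -580$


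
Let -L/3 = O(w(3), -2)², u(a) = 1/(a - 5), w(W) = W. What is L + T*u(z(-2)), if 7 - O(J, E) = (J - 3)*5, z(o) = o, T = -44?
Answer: -985/7 ≈ -140.71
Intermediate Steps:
O(J, E) = 22 - 5*J (O(J, E) = 7 - (J - 3)*5 = 7 - (-3 + J)*5 = 7 - (-15 + 5*J) = 7 + (15 - 5*J) = 22 - 5*J)
u(a) = 1/(-5 + a)
L = -147 (L = -3*(22 - 5*3)² = -3*(22 - 15)² = -3*7² = -3*49 = -147)
L + T*u(z(-2)) = -147 - 44/(-5 - 2) = -147 - 44/(-7) = -147 - 44*(-⅐) = -147 + 44/7 = -985/7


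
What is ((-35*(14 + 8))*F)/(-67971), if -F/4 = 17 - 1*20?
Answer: 3080/22657 ≈ 0.13594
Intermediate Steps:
F = 12 (F = -4*(17 - 1*20) = -4*(17 - 20) = -4*(-3) = 12)
((-35*(14 + 8))*F)/(-67971) = (-35*(14 + 8)*12)/(-67971) = (-35*22*12)*(-1/67971) = -770*12*(-1/67971) = -9240*(-1/67971) = 3080/22657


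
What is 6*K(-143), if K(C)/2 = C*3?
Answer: -5148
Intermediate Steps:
K(C) = 6*C (K(C) = 2*(C*3) = 2*(3*C) = 6*C)
6*K(-143) = 6*(6*(-143)) = 6*(-858) = -5148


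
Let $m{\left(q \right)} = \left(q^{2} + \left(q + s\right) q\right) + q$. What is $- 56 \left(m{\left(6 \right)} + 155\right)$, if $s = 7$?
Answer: $-15400$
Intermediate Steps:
$m{\left(q \right)} = q + q^{2} + q \left(7 + q\right)$ ($m{\left(q \right)} = \left(q^{2} + \left(q + 7\right) q\right) + q = \left(q^{2} + \left(7 + q\right) q\right) + q = \left(q^{2} + q \left(7 + q\right)\right) + q = q + q^{2} + q \left(7 + q\right)$)
$- 56 \left(m{\left(6 \right)} + 155\right) = - 56 \left(2 \cdot 6 \left(4 + 6\right) + 155\right) = - 56 \left(2 \cdot 6 \cdot 10 + 155\right) = - 56 \left(120 + 155\right) = \left(-56\right) 275 = -15400$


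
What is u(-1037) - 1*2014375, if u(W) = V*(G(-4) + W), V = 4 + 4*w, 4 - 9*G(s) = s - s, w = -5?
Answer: -17980111/9 ≈ -1.9978e+6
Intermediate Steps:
G(s) = 4/9 (G(s) = 4/9 - (s - s)/9 = 4/9 - 1/9*0 = 4/9 + 0 = 4/9)
V = -16 (V = 4 + 4*(-5) = 4 - 20 = -16)
u(W) = -64/9 - 16*W (u(W) = -16*(4/9 + W) = -64/9 - 16*W)
u(-1037) - 1*2014375 = (-64/9 - 16*(-1037)) - 1*2014375 = (-64/9 + 16592) - 2014375 = 149264/9 - 2014375 = -17980111/9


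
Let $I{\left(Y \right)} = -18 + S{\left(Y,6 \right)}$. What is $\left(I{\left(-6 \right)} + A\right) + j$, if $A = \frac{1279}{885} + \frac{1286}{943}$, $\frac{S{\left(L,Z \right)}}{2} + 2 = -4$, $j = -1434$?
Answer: $- \frac{1219444313}{834555} \approx -1461.2$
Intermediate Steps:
$S{\left(L,Z \right)} = -12$ ($S{\left(L,Z \right)} = -4 + 2 \left(-4\right) = -4 - 8 = -12$)
$I{\left(Y \right)} = -30$ ($I{\left(Y \right)} = -18 - 12 = -30$)
$A = \frac{2344207}{834555}$ ($A = 1279 \cdot \frac{1}{885} + 1286 \cdot \frac{1}{943} = \frac{1279}{885} + \frac{1286}{943} = \frac{2344207}{834555} \approx 2.8089$)
$\left(I{\left(-6 \right)} + A\right) + j = \left(-30 + \frac{2344207}{834555}\right) - 1434 = - \frac{22692443}{834555} - 1434 = - \frac{1219444313}{834555}$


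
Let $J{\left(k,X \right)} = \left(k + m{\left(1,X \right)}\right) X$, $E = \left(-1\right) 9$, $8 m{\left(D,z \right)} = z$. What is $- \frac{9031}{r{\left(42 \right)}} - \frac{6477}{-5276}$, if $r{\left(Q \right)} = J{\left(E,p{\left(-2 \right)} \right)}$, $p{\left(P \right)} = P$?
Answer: $- \frac{95055463}{195212} \approx -486.93$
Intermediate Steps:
$m{\left(D,z \right)} = \frac{z}{8}$
$E = -9$
$J{\left(k,X \right)} = X \left(k + \frac{X}{8}\right)$ ($J{\left(k,X \right)} = \left(k + \frac{X}{8}\right) X = X \left(k + \frac{X}{8}\right)$)
$r{\left(Q \right)} = \frac{37}{2}$ ($r{\left(Q \right)} = \frac{1}{8} \left(-2\right) \left(-2 + 8 \left(-9\right)\right) = \frac{1}{8} \left(-2\right) \left(-2 - 72\right) = \frac{1}{8} \left(-2\right) \left(-74\right) = \frac{37}{2}$)
$- \frac{9031}{r{\left(42 \right)}} - \frac{6477}{-5276} = - \frac{9031}{\frac{37}{2}} - \frac{6477}{-5276} = \left(-9031\right) \frac{2}{37} - - \frac{6477}{5276} = - \frac{18062}{37} + \frac{6477}{5276} = - \frac{95055463}{195212}$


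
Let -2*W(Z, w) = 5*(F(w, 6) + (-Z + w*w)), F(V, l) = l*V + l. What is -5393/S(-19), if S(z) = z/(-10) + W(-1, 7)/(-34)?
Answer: -458405/774 ≈ -592.25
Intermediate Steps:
F(V, l) = l + V*l (F(V, l) = V*l + l = l + V*l)
W(Z, w) = -15 - 15*w - 5*w²/2 + 5*Z/2 (W(Z, w) = -5*(6*(1 + w) + (-Z + w*w))/2 = -5*((6 + 6*w) + (-Z + w²))/2 = -5*((6 + 6*w) + (w² - Z))/2 = -5*(6 + w² - Z + 6*w)/2 = -(30 - 5*Z + 5*w² + 30*w)/2 = -15 - 15*w - 5*w²/2 + 5*Z/2)
S(z) = 245/34 - z/10 (S(z) = z/(-10) + (-15 - 15*7 - 5/2*7² + (5/2)*(-1))/(-34) = z*(-⅒) + (-15 - 105 - 5/2*49 - 5/2)*(-1/34) = -z/10 + (-15 - 105 - 245/2 - 5/2)*(-1/34) = -z/10 - 245*(-1/34) = -z/10 + 245/34 = 245/34 - z/10)
-5393/S(-19) = -5393/(245/34 - ⅒*(-19)) = -5393/(245/34 + 19/10) = -5393/774/85 = -5393*85/774 = -458405/774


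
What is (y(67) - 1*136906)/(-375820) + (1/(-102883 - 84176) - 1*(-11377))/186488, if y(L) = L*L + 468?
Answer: 7340695657193/17812774645665 ≈ 0.41210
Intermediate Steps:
y(L) = 468 + L**2 (y(L) = L**2 + 468 = 468 + L**2)
(y(67) - 1*136906)/(-375820) + (1/(-102883 - 84176) - 1*(-11377))/186488 = ((468 + 67**2) - 1*136906)/(-375820) + (1/(-102883 - 84176) - 1*(-11377))/186488 = ((468 + 4489) - 136906)*(-1/375820) + (1/(-187059) + 11377)*(1/186488) = (4957 - 136906)*(-1/375820) + (-1/187059 + 11377)*(1/186488) = -131949*(-1/375820) + (2128170242/187059)*(1/186488) = 131949/375820 + 1064085121/17442129396 = 7340695657193/17812774645665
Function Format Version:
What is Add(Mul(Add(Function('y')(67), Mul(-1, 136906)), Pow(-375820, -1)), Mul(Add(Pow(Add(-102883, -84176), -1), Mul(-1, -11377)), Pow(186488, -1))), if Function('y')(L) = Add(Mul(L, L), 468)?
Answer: Rational(7340695657193, 17812774645665) ≈ 0.41210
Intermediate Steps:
Function('y')(L) = Add(468, Pow(L, 2)) (Function('y')(L) = Add(Pow(L, 2), 468) = Add(468, Pow(L, 2)))
Add(Mul(Add(Function('y')(67), Mul(-1, 136906)), Pow(-375820, -1)), Mul(Add(Pow(Add(-102883, -84176), -1), Mul(-1, -11377)), Pow(186488, -1))) = Add(Mul(Add(Add(468, Pow(67, 2)), Mul(-1, 136906)), Pow(-375820, -1)), Mul(Add(Pow(Add(-102883, -84176), -1), Mul(-1, -11377)), Pow(186488, -1))) = Add(Mul(Add(Add(468, 4489), -136906), Rational(-1, 375820)), Mul(Add(Pow(-187059, -1), 11377), Rational(1, 186488))) = Add(Mul(Add(4957, -136906), Rational(-1, 375820)), Mul(Add(Rational(-1, 187059), 11377), Rational(1, 186488))) = Add(Mul(-131949, Rational(-1, 375820)), Mul(Rational(2128170242, 187059), Rational(1, 186488))) = Add(Rational(131949, 375820), Rational(1064085121, 17442129396)) = Rational(7340695657193, 17812774645665)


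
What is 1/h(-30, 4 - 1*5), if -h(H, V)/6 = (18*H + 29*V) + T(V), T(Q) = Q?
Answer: 1/3420 ≈ 0.00029240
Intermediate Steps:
h(H, V) = -180*V - 108*H (h(H, V) = -6*((18*H + 29*V) + V) = -6*(18*H + 30*V) = -180*V - 108*H)
1/h(-30, 4 - 1*5) = 1/(-180*(4 - 1*5) - 108*(-30)) = 1/(-180*(4 - 5) + 3240) = 1/(-180*(-1) + 3240) = 1/(180 + 3240) = 1/3420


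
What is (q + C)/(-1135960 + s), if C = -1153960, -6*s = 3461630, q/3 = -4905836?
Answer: 47614404/5138695 ≈ 9.2659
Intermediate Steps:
q = -14717508 (q = 3*(-4905836) = -14717508)
s = -1730815/3 (s = -⅙*3461630 = -1730815/3 ≈ -5.7694e+5)
(q + C)/(-1135960 + s) = (-14717508 - 1153960)/(-1135960 - 1730815/3) = -15871468/(-5138695/3) = -15871468*(-3/5138695) = 47614404/5138695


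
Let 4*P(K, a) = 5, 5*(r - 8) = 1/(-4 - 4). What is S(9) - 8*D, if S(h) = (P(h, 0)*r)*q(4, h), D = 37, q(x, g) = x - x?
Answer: -296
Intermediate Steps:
q(x, g) = 0
r = 319/40 (r = 8 + 1/(5*(-4 - 4)) = 8 + (⅕)/(-8) = 8 + (⅕)*(-⅛) = 8 - 1/40 = 319/40 ≈ 7.9750)
P(K, a) = 5/4 (P(K, a) = (¼)*5 = 5/4)
S(h) = 0 (S(h) = ((5/4)*(319/40))*0 = (319/32)*0 = 0)
S(9) - 8*D = 0 - 8*37 = 0 - 296 = -296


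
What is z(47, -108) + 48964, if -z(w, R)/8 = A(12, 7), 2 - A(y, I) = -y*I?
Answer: 48276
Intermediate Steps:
A(y, I) = 2 + I*y (A(y, I) = 2 - (-1)*y*I = 2 - (-1)*I*y = 2 + I*y)
z(w, R) = -688 (z(w, R) = -8*(2 + 7*12) = -8*(2 + 84) = -8*86 = -688)
z(47, -108) + 48964 = -688 + 48964 = 48276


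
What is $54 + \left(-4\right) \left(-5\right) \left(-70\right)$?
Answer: $-1346$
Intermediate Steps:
$54 + \left(-4\right) \left(-5\right) \left(-70\right) = 54 + 20 \left(-70\right) = 54 - 1400 = -1346$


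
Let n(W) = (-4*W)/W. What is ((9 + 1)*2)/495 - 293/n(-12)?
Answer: 29023/396 ≈ 73.290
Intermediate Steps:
n(W) = -4
((9 + 1)*2)/495 - 293/n(-12) = ((9 + 1)*2)/495 - 293/(-4) = (10*2)*(1/495) - 293*(-¼) = 20*(1/495) + 293/4 = 4/99 + 293/4 = 29023/396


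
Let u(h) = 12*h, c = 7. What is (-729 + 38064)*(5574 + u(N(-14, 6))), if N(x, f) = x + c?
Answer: 204969150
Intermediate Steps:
N(x, f) = 7 + x (N(x, f) = x + 7 = 7 + x)
(-729 + 38064)*(5574 + u(N(-14, 6))) = (-729 + 38064)*(5574 + 12*(7 - 14)) = 37335*(5574 + 12*(-7)) = 37335*(5574 - 84) = 37335*5490 = 204969150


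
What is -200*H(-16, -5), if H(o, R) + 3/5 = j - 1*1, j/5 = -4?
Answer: 4320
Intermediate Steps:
j = -20 (j = 5*(-4) = -20)
H(o, R) = -108/5 (H(o, R) = -⅗ + (-20 - 1*1) = -⅗ + (-20 - 1) = -⅗ - 21 = -108/5)
-200*H(-16, -5) = -200*(-108/5) = 4320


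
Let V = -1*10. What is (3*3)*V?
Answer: -90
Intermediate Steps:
V = -10
(3*3)*V = (3*3)*(-10) = 9*(-10) = -90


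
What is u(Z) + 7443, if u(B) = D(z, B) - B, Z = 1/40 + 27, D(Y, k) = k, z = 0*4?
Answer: 7443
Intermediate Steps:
z = 0
Z = 1081/40 (Z = 1/40 + 27 = 1081/40 ≈ 27.025)
u(B) = 0 (u(B) = B - B = 0)
u(Z) + 7443 = 0 + 7443 = 7443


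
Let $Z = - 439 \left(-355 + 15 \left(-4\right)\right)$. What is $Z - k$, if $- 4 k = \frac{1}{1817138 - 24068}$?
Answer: $\frac{1306681831801}{7172280} \approx 1.8219 \cdot 10^{5}$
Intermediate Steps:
$Z = 182185$ ($Z = - 439 \left(-355 - 60\right) = \left(-439\right) \left(-415\right) = 182185$)
$k = - \frac{1}{7172280}$ ($k = - \frac{1}{4 \left(1817138 - 24068\right)} = - \frac{1}{4 \cdot 1793070} = \left(- \frac{1}{4}\right) \frac{1}{1793070} = - \frac{1}{7172280} \approx -1.3943 \cdot 10^{-7}$)
$Z - k = 182185 - - \frac{1}{7172280} = 182185 + \frac{1}{7172280} = \frac{1306681831801}{7172280}$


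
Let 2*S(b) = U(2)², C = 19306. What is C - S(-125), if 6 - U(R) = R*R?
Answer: 19304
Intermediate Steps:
U(R) = 6 - R² (U(R) = 6 - R*R = 6 - R²)
S(b) = 2 (S(b) = (6 - 1*2²)²/2 = (6 - 1*4)²/2 = (6 - 4)²/2 = (½)*2² = (½)*4 = 2)
C - S(-125) = 19306 - 1*2 = 19306 - 2 = 19304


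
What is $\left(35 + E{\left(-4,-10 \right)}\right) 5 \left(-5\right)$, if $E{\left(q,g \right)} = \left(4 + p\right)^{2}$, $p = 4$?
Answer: $-2475$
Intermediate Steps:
$E{\left(q,g \right)} = 64$ ($E{\left(q,g \right)} = \left(4 + 4\right)^{2} = 8^{2} = 64$)
$\left(35 + E{\left(-4,-10 \right)}\right) 5 \left(-5\right) = \left(35 + 64\right) 5 \left(-5\right) = 99 \left(-25\right) = -2475$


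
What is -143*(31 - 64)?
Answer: 4719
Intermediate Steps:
-143*(31 - 64) = -143*(-33) = 4719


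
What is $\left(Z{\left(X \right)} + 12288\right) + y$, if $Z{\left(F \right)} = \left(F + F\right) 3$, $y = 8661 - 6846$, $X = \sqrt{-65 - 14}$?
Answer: $14103 + 6 i \sqrt{79} \approx 14103.0 + 53.329 i$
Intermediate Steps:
$X = i \sqrt{79}$ ($X = \sqrt{-79} = i \sqrt{79} \approx 8.8882 i$)
$y = 1815$ ($y = 8661 - 6846 = 1815$)
$Z{\left(F \right)} = 6 F$ ($Z{\left(F \right)} = 2 F 3 = 6 F$)
$\left(Z{\left(X \right)} + 12288\right) + y = \left(6 i \sqrt{79} + 12288\right) + 1815 = \left(12288 + 6 i \sqrt{79}\right) + 1815 = 14103 + 6 i \sqrt{79}$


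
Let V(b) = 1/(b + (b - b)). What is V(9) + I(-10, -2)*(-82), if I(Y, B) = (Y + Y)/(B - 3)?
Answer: -2951/9 ≈ -327.89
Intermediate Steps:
I(Y, B) = 2*Y/(-3 + B) (I(Y, B) = (2*Y)/(-3 + B) = 2*Y/(-3 + B))
V(b) = 1/b (V(b) = 1/(b + 0) = 1/b)
V(9) + I(-10, -2)*(-82) = 1/9 + (2*(-10)/(-3 - 2))*(-82) = ⅑ + (2*(-10)/(-5))*(-82) = ⅑ + (2*(-10)*(-⅕))*(-82) = ⅑ + 4*(-82) = ⅑ - 328 = -2951/9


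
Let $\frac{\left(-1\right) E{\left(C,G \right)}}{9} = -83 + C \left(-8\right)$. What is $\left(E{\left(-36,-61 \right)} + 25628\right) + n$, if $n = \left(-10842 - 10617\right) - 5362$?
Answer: $-3038$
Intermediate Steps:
$E{\left(C,G \right)} = 747 + 72 C$ ($E{\left(C,G \right)} = - 9 \left(-83 + C \left(-8\right)\right) = - 9 \left(-83 - 8 C\right) = 747 + 72 C$)
$n = -26821$ ($n = -21459 - 5362 = -26821$)
$\left(E{\left(-36,-61 \right)} + 25628\right) + n = \left(\left(747 + 72 \left(-36\right)\right) + 25628\right) - 26821 = \left(\left(747 - 2592\right) + 25628\right) - 26821 = \left(-1845 + 25628\right) - 26821 = 23783 - 26821 = -3038$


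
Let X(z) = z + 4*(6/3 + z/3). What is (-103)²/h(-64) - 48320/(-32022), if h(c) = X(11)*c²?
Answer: 10504477457/6623686656 ≈ 1.5859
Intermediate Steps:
X(z) = 8 + 7*z/3 (X(z) = z + 4*(6*(⅓) + z*(⅓)) = z + 4*(2 + z/3) = z + (8 + 4*z/3) = 8 + 7*z/3)
h(c) = 101*c²/3 (h(c) = (8 + (7/3)*11)*c² = (8 + 77/3)*c² = 101*c²/3)
(-103)²/h(-64) - 48320/(-32022) = (-103)²/(((101/3)*(-64)²)) - 48320/(-32022) = 10609/(((101/3)*4096)) - 48320*(-1/32022) = 10609/(413696/3) + 24160/16011 = 10609*(3/413696) + 24160/16011 = 31827/413696 + 24160/16011 = 10504477457/6623686656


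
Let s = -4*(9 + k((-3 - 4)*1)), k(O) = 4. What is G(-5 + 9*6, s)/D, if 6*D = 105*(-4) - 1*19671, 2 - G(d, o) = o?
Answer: -108/6697 ≈ -0.016127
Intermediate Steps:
s = -52 (s = -4*(9 + 4) = -4*13 = -52)
G(d, o) = 2 - o
D = -6697/2 (D = (105*(-4) - 1*19671)/6 = (-420 - 19671)/6 = (⅙)*(-20091) = -6697/2 ≈ -3348.5)
G(-5 + 9*6, s)/D = (2 - 1*(-52))/(-6697/2) = (2 + 52)*(-2/6697) = 54*(-2/6697) = -108/6697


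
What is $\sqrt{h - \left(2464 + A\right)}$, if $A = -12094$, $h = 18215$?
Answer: $\sqrt{27845} \approx 166.87$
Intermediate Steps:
$\sqrt{h - \left(2464 + A\right)} = \sqrt{18215 + \left(88 \left(-28\right) - -12094\right)} = \sqrt{18215 + \left(-2464 + 12094\right)} = \sqrt{18215 + 9630} = \sqrt{27845}$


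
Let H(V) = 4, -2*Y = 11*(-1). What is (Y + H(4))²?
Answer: 361/4 ≈ 90.250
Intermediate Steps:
Y = 11/2 (Y = -11*(-1)/2 = -½*(-11) = 11/2 ≈ 5.5000)
(Y + H(4))² = (11/2 + 4)² = (19/2)² = 361/4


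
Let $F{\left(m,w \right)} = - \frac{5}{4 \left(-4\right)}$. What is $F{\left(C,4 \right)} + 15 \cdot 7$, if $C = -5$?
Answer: $\frac{1685}{16} \approx 105.31$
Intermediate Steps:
$F{\left(m,w \right)} = \frac{5}{16}$ ($F{\left(m,w \right)} = - \frac{5}{-16} = \left(-5\right) \left(- \frac{1}{16}\right) = \frac{5}{16}$)
$F{\left(C,4 \right)} + 15 \cdot 7 = \frac{5}{16} + 15 \cdot 7 = \frac{5}{16} + 105 = \frac{1685}{16}$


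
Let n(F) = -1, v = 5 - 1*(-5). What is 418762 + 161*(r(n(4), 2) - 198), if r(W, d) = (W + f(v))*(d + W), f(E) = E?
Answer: 388333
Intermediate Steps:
v = 10 (v = 5 + 5 = 10)
r(W, d) = (10 + W)*(W + d) (r(W, d) = (W + 10)*(d + W) = (10 + W)*(W + d))
418762 + 161*(r(n(4), 2) - 198) = 418762 + 161*(((-1)² + 10*(-1) + 10*2 - 1*2) - 198) = 418762 + 161*((1 - 10 + 20 - 2) - 198) = 418762 + 161*(9 - 198) = 418762 + 161*(-189) = 418762 - 30429 = 388333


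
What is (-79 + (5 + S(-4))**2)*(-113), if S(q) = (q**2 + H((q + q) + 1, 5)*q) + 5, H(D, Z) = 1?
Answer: -45765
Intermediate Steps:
S(q) = 5 + q + q**2 (S(q) = (q**2 + 1*q) + 5 = (q**2 + q) + 5 = (q + q**2) + 5 = 5 + q + q**2)
(-79 + (5 + S(-4))**2)*(-113) = (-79 + (5 + (5 - 4 + (-4)**2))**2)*(-113) = (-79 + (5 + (5 - 4 + 16))**2)*(-113) = (-79 + (5 + 17)**2)*(-113) = (-79 + 22**2)*(-113) = (-79 + 484)*(-113) = 405*(-113) = -45765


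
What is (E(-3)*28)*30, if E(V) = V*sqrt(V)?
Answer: -2520*I*sqrt(3) ≈ -4364.8*I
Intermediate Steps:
E(V) = V**(3/2)
(E(-3)*28)*30 = ((-3)**(3/2)*28)*30 = (-3*I*sqrt(3)*28)*30 = -84*I*sqrt(3)*30 = -2520*I*sqrt(3)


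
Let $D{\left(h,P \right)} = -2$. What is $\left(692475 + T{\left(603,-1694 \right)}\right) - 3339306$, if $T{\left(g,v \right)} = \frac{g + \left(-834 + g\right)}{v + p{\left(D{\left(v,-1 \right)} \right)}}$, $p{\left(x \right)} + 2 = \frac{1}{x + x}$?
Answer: $- \frac{17958749823}{6785} \approx -2.6468 \cdot 10^{6}$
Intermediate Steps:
$p{\left(x \right)} = -2 + \frac{1}{2 x}$ ($p{\left(x \right)} = -2 + \frac{1}{x + x} = -2 + \frac{1}{2 x}$)
$T{\left(g,v \right)} = \frac{-834 + 2 g}{- \frac{9}{4} + v}$ ($T{\left(g,v \right)} = \frac{g + \left(-834 + g\right)}{v - \left(2 - \frac{1}{2 \left(-2\right)}\right)} = \frac{-834 + 2 g}{v + \left(-2 + \frac{1}{2} \left(- \frac{1}{2}\right)\right)} = \frac{-834 + 2 g}{v - \frac{9}{4}} = \frac{-834 + 2 g}{- \frac{9}{4} + v}$)
$\left(692475 + T{\left(603,-1694 \right)}\right) - 3339306 = \left(692475 + \frac{8 \left(417 - 603\right)}{9 - -6776}\right) - 3339306 = \left(692475 + \frac{8 \left(417 - 603\right)}{9 + 6776}\right) - 3339306 = \left(692475 + 8 \cdot \frac{1}{6785} \left(-186\right)\right) - 3339306 = \left(692475 - \frac{1488}{6785}\right) - 3339306 = \frac{4698441387}{6785} - 3339306 = - \frac{17958749823}{6785}$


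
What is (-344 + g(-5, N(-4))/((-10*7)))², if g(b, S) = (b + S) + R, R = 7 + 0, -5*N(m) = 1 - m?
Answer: 579894561/4900 ≈ 1.1835e+5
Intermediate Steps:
N(m) = -⅕ + m/5 (N(m) = -(1 - m)/5 = -⅕ + m/5)
R = 7
g(b, S) = 7 + S + b (g(b, S) = (b + S) + 7 = (S + b) + 7 = 7 + S + b)
(-344 + g(-5, N(-4))/((-10*7)))² = (-344 + (7 + (-⅕ + (⅕)*(-4)) - 5)/((-10*7)))² = (-344 + (7 + (-⅕ - ⅘) - 5)/(-70))² = (-344 + (7 - 1 - 5)*(-1/70))² = (-344 + 1*(-1/70))² = (-344 - 1/70)² = (-24081/70)² = 579894561/4900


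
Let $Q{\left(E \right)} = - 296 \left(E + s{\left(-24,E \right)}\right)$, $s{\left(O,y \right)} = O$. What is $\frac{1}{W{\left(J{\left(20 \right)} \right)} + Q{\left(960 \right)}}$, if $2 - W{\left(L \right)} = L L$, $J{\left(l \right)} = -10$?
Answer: $- \frac{1}{277154} \approx -3.6081 \cdot 10^{-6}$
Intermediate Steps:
$W{\left(L \right)} = 2 - L^{2}$ ($W{\left(L \right)} = 2 - L L = 2 - L^{2}$)
$Q{\left(E \right)} = 7104 - 296 E$ ($Q{\left(E \right)} = - 296 \left(E - 24\right) = - 296 \left(-24 + E\right) = 7104 - 296 E$)
$\frac{1}{W{\left(J{\left(20 \right)} \right)} + Q{\left(960 \right)}} = \frac{1}{\left(2 - \left(-10\right)^{2}\right) + \left(7104 - 284160\right)} = \frac{1}{\left(2 - 100\right) + \left(7104 - 284160\right)} = \frac{1}{\left(2 - 100\right) - 277056} = \frac{1}{-98 - 277056} = \frac{1}{-277154} = - \frac{1}{277154}$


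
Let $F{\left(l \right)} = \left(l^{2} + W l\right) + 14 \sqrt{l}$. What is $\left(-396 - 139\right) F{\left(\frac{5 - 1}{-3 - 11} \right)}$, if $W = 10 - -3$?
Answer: $\frac{95230}{49} - 1070 i \sqrt{14} \approx 1943.5 - 4003.6 i$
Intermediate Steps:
$W = 13$ ($W = 10 + 3 = 13$)
$F{\left(l \right)} = l^{2} + 13 l + 14 \sqrt{l}$ ($F{\left(l \right)} = \left(l^{2} + 13 l\right) + 14 \sqrt{l} = l^{2} + 13 l + 14 \sqrt{l}$)
$\left(-396 - 139\right) F{\left(\frac{5 - 1}{-3 - 11} \right)} = \left(-396 - 139\right) \left(\left(\frac{5 - 1}{-3 - 11}\right)^{2} + 13 \frac{5 - 1}{-3 - 11} + 14 \sqrt{\frac{5 - 1}{-3 - 11}}\right) = - 535 \left(\left(\frac{4}{-14}\right)^{2} + 13 \frac{4}{-14} + 14 \sqrt{\frac{4}{-14}}\right) = - 535 \left(\left(4 \left(- \frac{1}{14}\right)\right)^{2} + 13 \cdot 4 \left(- \frac{1}{14}\right) + 14 \sqrt{4 \left(- \frac{1}{14}\right)}\right) = - 535 \left(\left(- \frac{2}{7}\right)^{2} + 13 \left(- \frac{2}{7}\right) + 14 \sqrt{- \frac{2}{7}}\right) = - 535 \left(\frac{4}{49} - \frac{26}{7} + 14 \frac{i \sqrt{14}}{7}\right) = - 535 \left(\frac{4}{49} - \frac{26}{7} + 2 i \sqrt{14}\right) = - 535 \left(- \frac{178}{49} + 2 i \sqrt{14}\right) = \frac{95230}{49} - 1070 i \sqrt{14}$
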